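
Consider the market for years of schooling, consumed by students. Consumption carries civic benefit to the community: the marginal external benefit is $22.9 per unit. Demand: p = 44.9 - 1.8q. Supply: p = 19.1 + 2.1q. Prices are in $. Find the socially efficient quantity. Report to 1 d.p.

q* = 12.5

Social marginal benefit = demand + MEB = 67.8 - 1.8q.
Set SMB = MC: 67.8 - 1.8q = 19.1 + 2.1q → q* = 12.4872.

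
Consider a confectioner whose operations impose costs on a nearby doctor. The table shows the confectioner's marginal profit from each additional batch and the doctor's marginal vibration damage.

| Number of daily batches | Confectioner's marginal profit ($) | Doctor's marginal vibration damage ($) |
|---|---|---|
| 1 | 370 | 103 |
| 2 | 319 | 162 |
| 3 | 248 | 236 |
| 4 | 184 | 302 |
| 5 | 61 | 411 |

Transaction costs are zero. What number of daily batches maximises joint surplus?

Bargaining reaches the level where marginal profit last exceeds marginal vibration damage.
That holds through level 3 (248 ≥ 236) but not at 4 (184 < 302).

3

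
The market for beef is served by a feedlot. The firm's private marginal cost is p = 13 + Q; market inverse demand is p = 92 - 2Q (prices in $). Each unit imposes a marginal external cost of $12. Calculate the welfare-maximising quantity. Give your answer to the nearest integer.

Social marginal cost = private MC + MEC = 25 + Q.
Set SMC = demand: 25 + Q = 92 - 2Q → Q* = 22.3333.

Q* = 22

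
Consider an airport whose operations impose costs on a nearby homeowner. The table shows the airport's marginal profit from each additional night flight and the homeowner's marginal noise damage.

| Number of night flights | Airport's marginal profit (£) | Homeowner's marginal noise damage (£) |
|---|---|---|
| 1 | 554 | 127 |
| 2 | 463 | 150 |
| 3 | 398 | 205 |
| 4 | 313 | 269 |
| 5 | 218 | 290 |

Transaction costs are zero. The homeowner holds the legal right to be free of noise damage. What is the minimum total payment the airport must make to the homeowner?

£751

Efficient level: marginal profit ≥ marginal noise damage through level 4, so k* = 4.
With the homeowner holding the right, the airport must at least compensate total damage at k*: 127 + 150 + 205 + 269 = 751.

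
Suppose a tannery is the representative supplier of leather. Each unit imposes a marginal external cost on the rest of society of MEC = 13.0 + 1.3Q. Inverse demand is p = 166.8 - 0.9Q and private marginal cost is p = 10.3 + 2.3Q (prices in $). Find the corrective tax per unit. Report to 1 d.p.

Social marginal cost = private MC + MEC = 23.3 + 3.6Q.
Set SMC = demand: 23.3 + 3.6Q = 166.8 - 0.9Q → Q* = 31.8889.
The Pigouvian tax equals MEC at Q*: 13.0 + 1.3×31.8889 = 54.4556.

tax = $54.5 per unit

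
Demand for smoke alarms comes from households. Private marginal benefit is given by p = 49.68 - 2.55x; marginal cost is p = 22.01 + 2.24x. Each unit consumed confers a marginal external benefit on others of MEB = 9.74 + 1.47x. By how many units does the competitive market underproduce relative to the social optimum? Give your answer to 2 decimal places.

Market equilibrium (private): 22.01 + 2.24x = 49.68 - 2.55x → x_m = 5.7766.
Social marginal benefit = demand + MEB = 59.42 - 1.08x.
Set SMB = MC: 59.42 - 1.08x = 22.01 + 2.24x → x* = 11.2681.
Gap = |5.7766 − 11.2681| = 5.4915.

5.49 units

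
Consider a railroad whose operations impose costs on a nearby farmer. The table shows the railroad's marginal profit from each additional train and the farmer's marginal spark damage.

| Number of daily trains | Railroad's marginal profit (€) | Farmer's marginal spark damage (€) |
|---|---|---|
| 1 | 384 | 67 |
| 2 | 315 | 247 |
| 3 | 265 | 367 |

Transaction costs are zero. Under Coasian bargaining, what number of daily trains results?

2

Bargaining reaches the level where marginal profit last exceeds marginal spark damage.
That holds through level 2 (315 ≥ 247) but not at 3 (265 < 367).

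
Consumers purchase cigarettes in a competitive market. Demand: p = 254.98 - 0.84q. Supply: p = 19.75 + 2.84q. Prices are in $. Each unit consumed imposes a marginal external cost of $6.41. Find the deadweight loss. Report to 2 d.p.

DWL = $5.58

Market equilibrium (private): 19.75 + 2.84q = 254.98 - 0.84q → q_m = 63.9212.
Social marginal benefit = demand − MEC = 248.57 - 0.84q.
Set SMB = MC: 248.57 - 0.84q = 19.75 + 2.84q → q* = 62.1793.
The welfare-loss triangle has base |q_m − q*| and height MEC(q_m) (the vertical gap between SMB and MC is zero at q* and MEC at q_m).
DWL = ½ × 1.7419 × 6.4100 = 5.5828.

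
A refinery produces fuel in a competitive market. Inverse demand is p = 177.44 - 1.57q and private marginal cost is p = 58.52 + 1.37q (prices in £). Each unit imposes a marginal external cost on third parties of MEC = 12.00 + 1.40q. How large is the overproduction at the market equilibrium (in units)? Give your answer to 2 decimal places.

Market equilibrium (private): 58.52 + 1.37q = 177.44 - 1.57q → q_m = 40.4490.
Social marginal cost = private MC + MEC = 70.52 + 2.77q.
Set SMC = demand: 70.52 + 2.77q = 177.44 - 1.57q → q* = 24.6359.
Gap = |40.4490 − 24.6359| = 15.8131.

15.81 units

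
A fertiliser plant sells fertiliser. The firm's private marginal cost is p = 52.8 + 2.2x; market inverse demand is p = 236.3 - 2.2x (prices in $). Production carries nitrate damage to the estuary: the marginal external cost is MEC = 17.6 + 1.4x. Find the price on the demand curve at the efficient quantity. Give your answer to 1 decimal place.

Social marginal cost = private MC + MEC = 70.4 + 3.6x.
Set SMC = demand: 70.4 + 3.6x = 236.3 - 2.2x → x* = 28.6034.
Consumer price on the demand curve at x*: 236.3 − 2.2×28.6034 = 173.3725.

P = $173.4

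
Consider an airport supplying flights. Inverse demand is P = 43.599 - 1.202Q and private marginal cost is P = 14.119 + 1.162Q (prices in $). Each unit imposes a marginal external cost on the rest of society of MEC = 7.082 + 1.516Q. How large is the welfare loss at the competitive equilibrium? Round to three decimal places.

Market equilibrium (private): 14.119 + 1.162Q = 43.599 - 1.202Q → Q_m = 12.4704.
Social marginal cost = private MC + MEC = 21.201 + 2.678Q.
Set SMC = demand: 21.201 + 2.678Q = 43.599 - 1.202Q → Q* = 5.7727.
Height of the DWL triangle at Q_m is SMC(Q_m) − demand(Q_m) = MEC(Q_m) = 25.9871.
DWL = ½ × 6.6977 × 25.9871 = 87.0269.

DWL = $87.027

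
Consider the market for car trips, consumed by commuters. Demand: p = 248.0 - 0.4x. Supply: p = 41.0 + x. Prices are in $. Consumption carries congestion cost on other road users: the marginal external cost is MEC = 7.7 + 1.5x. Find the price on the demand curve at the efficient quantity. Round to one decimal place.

Social marginal benefit = demand − MEC = 240.3 - 1.9x.
Set SMB = MC: 240.3 - 1.9x = 41.0 + x → x* = 68.7241.
Consumer price on the demand curve at x*: 248.0 − 0.4×68.7241 = 220.5104.

P = $220.5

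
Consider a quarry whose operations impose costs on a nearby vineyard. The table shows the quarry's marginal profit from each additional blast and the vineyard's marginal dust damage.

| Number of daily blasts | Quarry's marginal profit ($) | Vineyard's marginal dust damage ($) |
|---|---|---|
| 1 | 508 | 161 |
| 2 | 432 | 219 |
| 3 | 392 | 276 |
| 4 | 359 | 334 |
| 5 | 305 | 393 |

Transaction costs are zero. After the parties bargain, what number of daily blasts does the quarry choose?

Bargaining reaches the level where marginal profit last exceeds marginal dust damage.
That holds through level 4 (359 ≥ 334) but not at 5 (305 < 393).

4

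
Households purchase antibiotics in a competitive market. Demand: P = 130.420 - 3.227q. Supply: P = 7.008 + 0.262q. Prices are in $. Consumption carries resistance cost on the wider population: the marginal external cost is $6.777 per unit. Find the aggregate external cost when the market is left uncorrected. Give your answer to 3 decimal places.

$239.714

Market equilibrium (private): 7.008 + 0.262q = 130.420 - 3.227q → q_m = 35.3717.
Total external cost = MEC × q_m = 6.777 × 35.3717 = 239.7140.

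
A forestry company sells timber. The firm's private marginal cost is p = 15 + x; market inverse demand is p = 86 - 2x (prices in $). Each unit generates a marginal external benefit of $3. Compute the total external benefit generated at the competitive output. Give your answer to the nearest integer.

$71

Market equilibrium (private): 15 + x = 86 - 2x → x_m = 23.6667.
Total external benefit = MEB × x_m = 3 × 23.6667 = 71.0001.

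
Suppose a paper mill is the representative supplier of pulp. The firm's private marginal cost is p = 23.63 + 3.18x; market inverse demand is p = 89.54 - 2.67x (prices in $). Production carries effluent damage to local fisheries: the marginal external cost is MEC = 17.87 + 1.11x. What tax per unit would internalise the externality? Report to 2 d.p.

tax = $25.53 per unit

Social marginal cost = private MC + MEC = 41.50 + 4.29x.
Set SMC = demand: 41.50 + 4.29x = 89.54 - 2.67x → x* = 6.9023.
The Pigouvian tax equals MEC at x*: 17.87 + 1.11×6.9023 = 25.5316.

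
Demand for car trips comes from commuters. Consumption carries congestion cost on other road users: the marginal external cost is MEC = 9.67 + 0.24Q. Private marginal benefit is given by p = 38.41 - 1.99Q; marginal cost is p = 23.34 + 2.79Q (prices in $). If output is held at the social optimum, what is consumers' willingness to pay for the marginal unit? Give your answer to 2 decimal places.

Social marginal benefit = demand − MEC = 28.74 - 2.23Q.
Set SMB = MC: 28.74 - 2.23Q = 23.34 + 2.79Q → Q* = 1.0757.
Consumer price on the demand curve at Q*: 38.41 − 1.99×1.0757 = 36.2694.

P = $36.27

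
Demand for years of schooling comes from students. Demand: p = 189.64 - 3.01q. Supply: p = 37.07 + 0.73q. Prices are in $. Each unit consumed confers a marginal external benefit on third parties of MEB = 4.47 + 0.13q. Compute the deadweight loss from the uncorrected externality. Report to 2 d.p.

DWL = $13.23

Market equilibrium (private): 37.07 + 0.73q = 189.64 - 3.01q → q_m = 40.7941.
Social marginal benefit = demand + MEB = 194.11 - 2.88q.
Set SMB = MC: 194.11 - 2.88q = 37.07 + 0.73q → q* = 43.5014.
The welfare-loss triangle has base |q_m − q*| and height MEB(q_m) (the vertical gap between SMB and MC is zero at q* and MEB at q_m).
DWL = ½ × 2.7073 × 9.7732 = 13.2295.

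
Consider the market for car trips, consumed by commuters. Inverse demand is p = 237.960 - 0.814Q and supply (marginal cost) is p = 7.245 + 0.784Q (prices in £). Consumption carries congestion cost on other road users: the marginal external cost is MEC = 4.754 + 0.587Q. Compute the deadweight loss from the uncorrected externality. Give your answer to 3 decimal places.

Market equilibrium (private): 7.245 + 0.784Q = 237.960 - 0.814Q → Q_m = 144.3773.
Social marginal benefit = demand − MEC = 233.206 - 1.401Q.
Set SMB = MC: 233.206 - 1.401Q = 7.245 + 0.784Q → Q* = 103.4146.
The welfare-loss triangle has base |Q_m − Q*| and height MEC(Q_m) (the vertical gap between SMB and MC is zero at Q* and MEC at Q_m).
DWL = ½ × 40.9627 × 89.5035 = 1833.1525.

DWL = £1833.153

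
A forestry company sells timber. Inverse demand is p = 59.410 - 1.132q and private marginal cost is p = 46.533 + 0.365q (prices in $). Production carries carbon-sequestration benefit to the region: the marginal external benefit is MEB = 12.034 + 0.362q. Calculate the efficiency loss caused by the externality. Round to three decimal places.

DWL = $101.083

Market equilibrium (private): 46.533 + 0.365q = 59.410 - 1.132q → q_m = 8.6019.
Social marginal cost = private MC − MEB = 34.499 + 0.003q.
Set SMC = demand: 34.499 + 0.003q = 59.410 - 1.132q → q* = 21.9480.
The welfare-loss triangle has base |q_m − q*| and height MEB(q_m) (the vertical gap between SMC and demand is zero at q* and MEB at q_m).
DWL = ½ × 13.3461 × 15.1479 = 101.0827.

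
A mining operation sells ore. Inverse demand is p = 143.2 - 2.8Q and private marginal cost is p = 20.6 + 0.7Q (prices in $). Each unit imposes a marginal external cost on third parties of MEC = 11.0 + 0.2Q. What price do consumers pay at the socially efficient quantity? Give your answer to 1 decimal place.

Social marginal cost = private MC + MEC = 31.6 + 0.9Q.
Set SMC = demand: 31.6 + 0.9Q = 143.2 - 2.8Q → Q* = 30.1622.
Consumer price on the demand curve at Q*: 143.2 − 2.8×30.1622 = 58.7458.

P = $58.7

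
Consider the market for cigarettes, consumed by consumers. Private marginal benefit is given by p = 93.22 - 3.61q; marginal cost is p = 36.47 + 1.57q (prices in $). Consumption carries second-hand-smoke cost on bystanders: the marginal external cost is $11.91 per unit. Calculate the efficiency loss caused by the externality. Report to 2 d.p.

DWL = $13.69

Market equilibrium (private): 36.47 + 1.57q = 93.22 - 3.61q → q_m = 10.9556.
Social marginal benefit = demand − MEC = 81.31 - 3.61q.
Set SMB = MC: 81.31 - 3.61q = 36.47 + 1.57q → q* = 8.6564.
The loss is the area between SMB and MC from q* to q_m; with linear curves that's a triangle of height MEC(q_m).
DWL = ½ × 2.2992 × 11.9100 = 13.6917.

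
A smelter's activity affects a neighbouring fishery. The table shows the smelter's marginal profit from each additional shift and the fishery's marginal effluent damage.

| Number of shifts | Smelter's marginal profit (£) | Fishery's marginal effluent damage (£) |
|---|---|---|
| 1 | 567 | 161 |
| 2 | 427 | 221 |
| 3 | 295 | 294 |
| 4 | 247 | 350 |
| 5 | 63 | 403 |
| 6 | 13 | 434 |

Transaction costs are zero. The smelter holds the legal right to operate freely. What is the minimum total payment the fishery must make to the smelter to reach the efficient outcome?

Left alone the smelter would choose level 6 (marginal profit stays positive).
Efficient level: k* = 3 (marginal profit ≥ marginal effluent damage through 3).
The fishery must at least cover the smelter's forgone profit from cutting 6→3: 247 + 63 + 13 = 323.

£323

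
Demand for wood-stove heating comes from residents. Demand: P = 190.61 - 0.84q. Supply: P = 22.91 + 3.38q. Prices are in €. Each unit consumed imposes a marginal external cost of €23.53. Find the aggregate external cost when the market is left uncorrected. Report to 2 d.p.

Market equilibrium (private): 22.91 + 3.38q = 190.61 - 0.84q → q_m = 39.7393.
Total external cost = MEC × q_m = 23.53 × 39.7393 = 935.0657.

€935.07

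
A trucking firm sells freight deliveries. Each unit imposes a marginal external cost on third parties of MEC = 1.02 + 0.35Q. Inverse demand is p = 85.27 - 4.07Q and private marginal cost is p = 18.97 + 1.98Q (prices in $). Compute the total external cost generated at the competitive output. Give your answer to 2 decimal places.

Market equilibrium (private): 18.97 + 1.98Q = 85.27 - 4.07Q → Q_m = 10.9587.
Total external cost = ∫₀^{Q_m} (1.02 + 0.35Q) dQ = 1.02×10.9587 + ½×0.35×10.9587² = 32.1942.

$32.19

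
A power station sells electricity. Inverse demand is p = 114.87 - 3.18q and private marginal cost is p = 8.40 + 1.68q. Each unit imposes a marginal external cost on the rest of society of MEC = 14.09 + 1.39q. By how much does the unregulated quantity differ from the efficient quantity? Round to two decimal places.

7.13 units

Market equilibrium (private): 8.40 + 1.68q = 114.87 - 3.18q → q_m = 21.9074.
Social marginal cost = private MC + MEC = 22.49 + 3.07q.
Set SMC = demand: 22.49 + 3.07q = 114.87 - 3.18q → q* = 14.7808.
Gap = |21.9074 − 14.7808| = 7.1266.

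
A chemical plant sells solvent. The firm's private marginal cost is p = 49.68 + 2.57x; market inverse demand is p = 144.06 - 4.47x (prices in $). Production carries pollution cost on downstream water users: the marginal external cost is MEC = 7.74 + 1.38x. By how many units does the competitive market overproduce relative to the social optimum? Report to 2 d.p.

3.12 units

Market equilibrium (private): 49.68 + 2.57x = 144.06 - 4.47x → x_m = 13.4063.
Social marginal cost = private MC + MEC = 57.42 + 3.95x.
Set SMC = demand: 57.42 + 3.95x = 144.06 - 4.47x → x* = 10.2898.
Gap = |13.4063 − 10.2898| = 3.1165.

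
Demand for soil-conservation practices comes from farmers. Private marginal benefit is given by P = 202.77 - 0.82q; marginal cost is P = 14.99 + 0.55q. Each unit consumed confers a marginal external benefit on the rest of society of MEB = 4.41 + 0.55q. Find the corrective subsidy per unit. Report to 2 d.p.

Social marginal benefit = demand + MEB = 207.18 - 0.27q.
Set SMB = MC: 207.18 - 0.27q = 14.99 + 0.55q → q* = 234.3780.
The Pigouvian subsidy equals MEB at q*: 4.41 + 0.55×234.3780 = 133.3179.

subsidy = 133.32 per unit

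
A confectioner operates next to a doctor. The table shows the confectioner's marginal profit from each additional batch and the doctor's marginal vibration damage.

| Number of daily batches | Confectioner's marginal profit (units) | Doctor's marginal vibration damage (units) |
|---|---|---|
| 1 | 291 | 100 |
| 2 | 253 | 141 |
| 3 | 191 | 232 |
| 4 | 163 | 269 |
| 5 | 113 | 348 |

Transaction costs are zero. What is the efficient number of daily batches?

Bargaining reaches the level where marginal profit last exceeds marginal vibration damage.
That holds through level 2 (253 ≥ 141) but not at 3 (191 < 232).

2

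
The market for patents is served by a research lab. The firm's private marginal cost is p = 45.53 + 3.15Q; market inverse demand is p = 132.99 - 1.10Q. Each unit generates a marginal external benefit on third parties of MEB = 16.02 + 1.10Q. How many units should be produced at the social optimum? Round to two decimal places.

Social marginal cost = private MC − MEB = 29.51 + 2.05Q.
Set SMC = demand: 29.51 + 2.05Q = 132.99 - 1.10Q → Q* = 32.8508.

Q* = 32.85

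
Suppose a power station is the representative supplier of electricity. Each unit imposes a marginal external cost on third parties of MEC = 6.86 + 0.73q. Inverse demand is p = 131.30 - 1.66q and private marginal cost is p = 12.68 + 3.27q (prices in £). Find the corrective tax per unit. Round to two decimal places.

Social marginal cost = private MC + MEC = 19.54 + 4.00q.
Set SMC = demand: 19.54 + 4.00q = 131.30 - 1.66q → q* = 19.7456.
The Pigouvian tax equals MEC at q*: 6.86 + 0.73×19.7456 = 21.2743.

tax = £21.27 per unit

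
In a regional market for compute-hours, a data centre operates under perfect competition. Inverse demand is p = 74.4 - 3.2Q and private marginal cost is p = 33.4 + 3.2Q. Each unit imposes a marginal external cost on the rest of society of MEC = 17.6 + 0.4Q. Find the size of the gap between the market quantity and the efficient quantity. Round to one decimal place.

3.0 units

Market equilibrium (private): 33.4 + 3.2Q = 74.4 - 3.2Q → Q_m = 6.4063.
Social marginal cost = private MC + MEC = 51.0 + 3.6Q.
Set SMC = demand: 51.0 + 3.6Q = 74.4 - 3.2Q → Q* = 3.4412.
Gap = |6.4063 − 3.4412| = 2.9651.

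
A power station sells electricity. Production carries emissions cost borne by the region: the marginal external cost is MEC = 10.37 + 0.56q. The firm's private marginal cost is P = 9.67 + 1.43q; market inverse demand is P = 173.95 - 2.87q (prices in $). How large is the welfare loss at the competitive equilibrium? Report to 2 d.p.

Market equilibrium (private): 9.67 + 1.43q = 173.95 - 2.87q → q_m = 38.2047.
Social marginal cost = private MC + MEC = 20.04 + 1.99q.
Set SMC = demand: 20.04 + 1.99q = 173.95 - 2.87q → q* = 31.6687.
The loss is the area between SMC and demand from q* to q_m; with linear curves that's a triangle of height MEC(q_m).
DWL = ½ × 6.5360 × 31.7646 = 103.8067.

DWL = $103.81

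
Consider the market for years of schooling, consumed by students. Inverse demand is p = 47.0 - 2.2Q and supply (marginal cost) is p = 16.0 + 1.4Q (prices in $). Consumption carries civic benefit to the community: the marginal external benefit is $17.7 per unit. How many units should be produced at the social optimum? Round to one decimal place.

Social marginal benefit = demand + MEB = 64.7 - 2.2Q.
Set SMB = MC: 64.7 - 2.2Q = 16.0 + 1.4Q → Q* = 13.5278.

Q* = 13.5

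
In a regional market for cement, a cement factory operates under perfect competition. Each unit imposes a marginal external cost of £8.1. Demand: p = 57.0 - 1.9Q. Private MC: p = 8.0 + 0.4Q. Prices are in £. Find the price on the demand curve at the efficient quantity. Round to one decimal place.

Social marginal cost = private MC + MEC = 16.1 + 0.4Q.
Set SMC = demand: 16.1 + 0.4Q = 57.0 - 1.9Q → Q* = 17.7826.
Consumer price on the demand curve at Q*: 57.0 − 1.9×17.7826 = 23.2131.

P = £23.2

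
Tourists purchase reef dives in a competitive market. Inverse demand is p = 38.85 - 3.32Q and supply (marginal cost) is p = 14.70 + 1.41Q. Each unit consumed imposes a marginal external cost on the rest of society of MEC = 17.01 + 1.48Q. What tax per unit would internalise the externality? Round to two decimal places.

tax = 18.71 per unit

Social marginal benefit = demand − MEC = 21.84 - 4.80Q.
Set SMB = MC: 21.84 - 4.80Q = 14.70 + 1.41Q → Q* = 1.1498.
The Pigouvian tax equals MEC at Q*: 17.01 + 1.48×1.1498 = 18.7117.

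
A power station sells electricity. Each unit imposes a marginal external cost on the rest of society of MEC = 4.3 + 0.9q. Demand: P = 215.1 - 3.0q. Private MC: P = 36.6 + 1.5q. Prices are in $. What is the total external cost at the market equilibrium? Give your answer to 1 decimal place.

$878.6

Market equilibrium (private): 36.6 + 1.5q = 215.1 - 3.0q → q_m = 39.6667.
Total external cost = ∫₀^{q_m} (4.3 + 0.9q) dq = 4.3×39.6667 + ½×0.9×39.6667² = 878.6180.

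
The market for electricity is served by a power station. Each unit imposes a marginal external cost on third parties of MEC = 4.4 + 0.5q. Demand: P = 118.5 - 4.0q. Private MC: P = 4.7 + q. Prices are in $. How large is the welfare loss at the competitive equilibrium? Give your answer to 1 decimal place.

Market equilibrium (private): 4.7 + q = 118.5 - 4.0q → q_m = 22.7600.
Social marginal cost = private MC + MEC = 9.1 + 1.5q.
Set SMC = demand: 9.1 + 1.5q = 118.5 - 4.0q → q* = 19.8909.
Between q* and q_m the wedge SMC − demand runs linearly from 0 to MEC(q_m), so the loss is a triangle.
DWL = ½ × 2.8691 × 15.7800 = 22.6372.

DWL = $22.6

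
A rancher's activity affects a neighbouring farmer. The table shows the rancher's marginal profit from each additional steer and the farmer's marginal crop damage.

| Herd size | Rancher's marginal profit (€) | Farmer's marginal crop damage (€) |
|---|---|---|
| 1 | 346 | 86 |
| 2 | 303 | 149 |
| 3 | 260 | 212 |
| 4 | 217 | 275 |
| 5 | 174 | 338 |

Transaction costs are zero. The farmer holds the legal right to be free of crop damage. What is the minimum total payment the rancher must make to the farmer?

€447

Efficient level: marginal profit ≥ marginal crop damage through level 3, so k* = 3.
With the farmer holding the right, the rancher must at least compensate total damage at k*: 86 + 149 + 212 = 447.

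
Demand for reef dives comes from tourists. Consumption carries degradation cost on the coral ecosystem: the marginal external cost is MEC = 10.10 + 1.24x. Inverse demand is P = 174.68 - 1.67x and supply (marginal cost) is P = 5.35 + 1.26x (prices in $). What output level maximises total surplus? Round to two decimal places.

x* = 38.18

Social marginal benefit = demand − MEC = 164.58 - 2.91x.
Set SMB = MC: 164.58 - 2.91x = 5.35 + 1.26x → x* = 38.1847.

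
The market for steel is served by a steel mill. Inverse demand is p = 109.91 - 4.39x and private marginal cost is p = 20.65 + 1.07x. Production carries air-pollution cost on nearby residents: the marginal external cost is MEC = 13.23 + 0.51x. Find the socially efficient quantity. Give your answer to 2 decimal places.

x* = 12.74

Social marginal cost = private MC + MEC = 33.88 + 1.58x.
Set SMC = demand: 33.88 + 1.58x = 109.91 - 4.39x → x* = 12.7353.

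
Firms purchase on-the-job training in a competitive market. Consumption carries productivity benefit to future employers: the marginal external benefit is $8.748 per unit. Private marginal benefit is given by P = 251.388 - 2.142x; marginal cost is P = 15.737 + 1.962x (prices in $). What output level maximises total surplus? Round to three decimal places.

Social marginal benefit = demand + MEB = 260.136 - 2.142x.
Set SMB = MC: 260.136 - 2.142x = 15.737 + 1.962x → x* = 59.5514.

x* = 59.551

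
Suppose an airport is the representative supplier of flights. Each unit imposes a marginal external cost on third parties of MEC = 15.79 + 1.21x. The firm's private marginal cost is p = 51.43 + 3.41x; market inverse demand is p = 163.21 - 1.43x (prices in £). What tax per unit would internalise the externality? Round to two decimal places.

Social marginal cost = private MC + MEC = 67.22 + 4.62x.
Set SMC = demand: 67.22 + 4.62x = 163.21 - 1.43x → x* = 15.8661.
The Pigouvian tax equals MEC at x*: 15.79 + 1.21×15.8661 = 34.9880.

tax = £34.99 per unit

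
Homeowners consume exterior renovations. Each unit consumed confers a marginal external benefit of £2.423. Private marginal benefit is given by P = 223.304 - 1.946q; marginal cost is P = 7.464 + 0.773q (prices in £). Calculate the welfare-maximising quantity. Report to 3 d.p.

q* = 80.273

Social marginal benefit = demand + MEB = 225.727 - 1.946q.
Set SMB = MC: 225.727 - 1.946q = 7.464 + 0.773q → q* = 80.2733.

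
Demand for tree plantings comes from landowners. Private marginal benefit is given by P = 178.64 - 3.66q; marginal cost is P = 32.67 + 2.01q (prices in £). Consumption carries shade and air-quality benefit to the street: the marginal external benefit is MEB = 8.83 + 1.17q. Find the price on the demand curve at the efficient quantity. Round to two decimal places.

P = £52.74

Social marginal benefit = demand + MEB = 187.47 - 2.49q.
Set SMB = MC: 187.47 - 2.49q = 32.67 + 2.01q → q* = 34.4000.
Consumer price on the demand curve at q*: 178.64 − 3.66×34.4000 = 52.7360.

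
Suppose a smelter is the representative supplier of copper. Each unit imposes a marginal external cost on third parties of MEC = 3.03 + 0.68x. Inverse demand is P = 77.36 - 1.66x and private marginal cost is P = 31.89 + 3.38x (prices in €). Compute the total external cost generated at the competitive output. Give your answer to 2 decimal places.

Market equilibrium (private): 31.89 + 3.38x = 77.36 - 1.66x → x_m = 9.0218.
Total external cost = ∫₀^{x_m} (3.03 + 0.68x) dx = 3.03×9.0218 + ½×0.68×9.0218² = 55.0096.

€55.01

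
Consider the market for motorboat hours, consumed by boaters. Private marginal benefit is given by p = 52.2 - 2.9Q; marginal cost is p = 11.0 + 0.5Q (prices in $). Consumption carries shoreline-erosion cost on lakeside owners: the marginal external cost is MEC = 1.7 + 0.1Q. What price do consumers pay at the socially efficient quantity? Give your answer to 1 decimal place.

P = $19.5

Social marginal benefit = demand − MEC = 50.5 - 3.0Q.
Set SMB = MC: 50.5 - 3.0Q = 11.0 + 0.5Q → Q* = 11.2857.
Consumer price on the demand curve at Q*: 52.2 − 2.9×11.2857 = 19.4715.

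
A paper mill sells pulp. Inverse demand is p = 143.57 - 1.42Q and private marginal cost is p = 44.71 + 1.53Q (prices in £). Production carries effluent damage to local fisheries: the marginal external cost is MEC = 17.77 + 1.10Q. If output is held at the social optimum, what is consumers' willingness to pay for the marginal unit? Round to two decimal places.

Social marginal cost = private MC + MEC = 62.48 + 2.63Q.
Set SMC = demand: 62.48 + 2.63Q = 143.57 - 1.42Q → Q* = 20.0222.
Consumer price on the demand curve at Q*: 143.57 − 1.42×20.0222 = 115.1385.

P = £115.14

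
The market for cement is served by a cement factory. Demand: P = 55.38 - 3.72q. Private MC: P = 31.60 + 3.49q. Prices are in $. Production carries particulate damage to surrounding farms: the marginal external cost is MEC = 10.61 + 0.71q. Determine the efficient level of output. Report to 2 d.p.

Social marginal cost = private MC + MEC = 42.21 + 4.20q.
Set SMC = demand: 42.21 + 4.20q = 55.38 - 3.72q → q* = 1.6629.

q* = 1.66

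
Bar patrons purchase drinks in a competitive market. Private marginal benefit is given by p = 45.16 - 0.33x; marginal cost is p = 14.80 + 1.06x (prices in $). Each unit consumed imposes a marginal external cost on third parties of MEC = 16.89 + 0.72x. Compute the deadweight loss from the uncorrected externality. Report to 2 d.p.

DWL = $252.09

Market equilibrium (private): 14.80 + 1.06x = 45.16 - 0.33x → x_m = 21.8417.
Social marginal benefit = demand − MEC = 28.27 - 1.05x.
Set SMB = MC: 28.27 - 1.05x = 14.80 + 1.06x → x* = 6.3839.
The loss is the area between SMB and MC from x* to x_m; with linear curves that's a triangle of height MEC(x_m).
DWL = ½ × 15.4578 × 32.6160 = 252.0858.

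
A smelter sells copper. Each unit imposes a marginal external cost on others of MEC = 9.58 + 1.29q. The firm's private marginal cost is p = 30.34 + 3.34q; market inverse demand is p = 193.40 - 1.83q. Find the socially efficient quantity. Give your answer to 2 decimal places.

q* = 23.76

Social marginal cost = private MC + MEC = 39.92 + 4.63q.
Set SMC = demand: 39.92 + 4.63q = 193.40 - 1.83q → q* = 23.7585.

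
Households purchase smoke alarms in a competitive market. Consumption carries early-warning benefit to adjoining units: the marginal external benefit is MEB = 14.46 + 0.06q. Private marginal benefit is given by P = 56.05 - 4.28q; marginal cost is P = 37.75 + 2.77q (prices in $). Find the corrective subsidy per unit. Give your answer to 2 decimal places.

subsidy = $14.74 per unit

Social marginal benefit = demand + MEB = 70.51 - 4.22q.
Set SMB = MC: 70.51 - 4.22q = 37.75 + 2.77q → q* = 4.6867.
The Pigouvian subsidy equals MEB at q*: 14.46 + 0.06×4.6867 = 14.7412.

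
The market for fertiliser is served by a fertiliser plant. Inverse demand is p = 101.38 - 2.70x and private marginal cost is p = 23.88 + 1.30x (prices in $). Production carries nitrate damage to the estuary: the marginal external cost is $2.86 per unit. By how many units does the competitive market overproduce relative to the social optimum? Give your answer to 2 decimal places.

Market equilibrium (private): 23.88 + 1.30x = 101.38 - 2.70x → x_m = 19.3750.
Social marginal cost = private MC + MEC = 26.74 + 1.30x.
Set SMC = demand: 26.74 + 1.30x = 101.38 - 2.70x → x* = 18.6600.
Gap = |19.3750 − 18.6600| = 0.7150.

0.72 units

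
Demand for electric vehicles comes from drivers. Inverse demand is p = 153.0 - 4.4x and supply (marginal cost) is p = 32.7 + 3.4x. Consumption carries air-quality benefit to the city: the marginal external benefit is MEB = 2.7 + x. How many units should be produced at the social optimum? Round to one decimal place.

Social marginal benefit = demand + MEB = 155.7 - 3.4x.
Set SMB = MC: 155.7 - 3.4x = 32.7 + 3.4x → x* = 18.0882.

x* = 18.1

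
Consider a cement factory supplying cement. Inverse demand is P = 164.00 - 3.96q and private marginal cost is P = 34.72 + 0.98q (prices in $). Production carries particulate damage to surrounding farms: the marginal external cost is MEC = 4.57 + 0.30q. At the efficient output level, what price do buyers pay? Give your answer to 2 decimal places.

P = $69.75

Social marginal cost = private MC + MEC = 39.29 + 1.28q.
Set SMC = demand: 39.29 + 1.28q = 164.00 - 3.96q → q* = 23.7996.
Consumer price on the demand curve at q*: 164.00 − 3.96×23.7996 = 69.7536.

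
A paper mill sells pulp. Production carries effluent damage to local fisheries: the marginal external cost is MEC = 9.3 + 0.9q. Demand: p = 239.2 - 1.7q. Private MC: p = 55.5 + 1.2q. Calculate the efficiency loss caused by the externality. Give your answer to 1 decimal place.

Market equilibrium (private): 55.5 + 1.2q = 239.2 - 1.7q → q_m = 63.3448.
Social marginal cost = private MC + MEC = 64.8 + 2.1q.
Set SMC = demand: 64.8 + 2.1q = 239.2 - 1.7q → q* = 45.8947.
Height of the DWL triangle at q_m is SMC(q_m) − demand(q_m) = MEC(q_m) = 66.3103.
DWL = ½ × 17.4501 × 66.3103 = 578.5607.

DWL = 578.6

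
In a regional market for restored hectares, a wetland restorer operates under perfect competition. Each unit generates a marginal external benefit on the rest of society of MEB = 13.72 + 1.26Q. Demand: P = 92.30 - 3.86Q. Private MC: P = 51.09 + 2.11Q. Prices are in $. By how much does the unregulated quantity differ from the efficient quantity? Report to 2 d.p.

4.76 units

Market equilibrium (private): 51.09 + 2.11Q = 92.30 - 3.86Q → Q_m = 6.9028.
Social marginal cost = private MC − MEB = 37.37 + 0.85Q.
Set SMC = demand: 37.37 + 0.85Q = 92.30 - 3.86Q → Q* = 11.6624.
Gap = |6.9028 − 11.6624| = 4.7596.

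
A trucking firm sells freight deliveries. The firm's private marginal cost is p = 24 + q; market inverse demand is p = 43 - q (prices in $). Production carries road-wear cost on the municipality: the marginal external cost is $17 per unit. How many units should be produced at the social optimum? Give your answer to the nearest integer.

Social marginal cost = private MC + MEC = 41 + q.
Set SMC = demand: 41 + q = 43 - q → q* = 1.0000.

q* = 1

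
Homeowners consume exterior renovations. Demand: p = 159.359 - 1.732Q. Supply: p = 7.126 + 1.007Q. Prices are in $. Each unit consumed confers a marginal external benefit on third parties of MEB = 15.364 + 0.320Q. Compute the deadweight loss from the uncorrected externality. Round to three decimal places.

DWL = $227.137

Market equilibrium (private): 7.126 + 1.007Q = 159.359 - 1.732Q → Q_m = 55.5798.
Social marginal benefit = demand + MEB = 174.723 - 1.412Q.
Set SMB = MC: 174.723 - 1.412Q = 7.126 + 1.007Q → Q* = 69.2836.
Height of the DWL triangle at Q_m is SMB(Q_m) − MC(Q_m) = MEB(Q_m) = 33.1495.
DWL = ½ × 13.7038 × 33.1495 = 227.1371.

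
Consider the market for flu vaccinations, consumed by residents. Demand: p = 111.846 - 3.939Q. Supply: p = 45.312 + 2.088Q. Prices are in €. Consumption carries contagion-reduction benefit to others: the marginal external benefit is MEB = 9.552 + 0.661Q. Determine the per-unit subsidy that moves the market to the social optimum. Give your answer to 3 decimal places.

Social marginal benefit = demand + MEB = 121.398 - 3.278Q.
Set SMB = MC: 121.398 - 3.278Q = 45.312 + 2.088Q → Q* = 14.1793.
The Pigouvian subsidy equals MEB at Q*: 9.552 + 0.661×14.1793 = 18.9245.

subsidy = €18.925 per unit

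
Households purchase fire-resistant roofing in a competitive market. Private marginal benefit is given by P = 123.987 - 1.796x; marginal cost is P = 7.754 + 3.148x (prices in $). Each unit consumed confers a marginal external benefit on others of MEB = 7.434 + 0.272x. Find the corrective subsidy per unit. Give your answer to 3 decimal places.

Social marginal benefit = demand + MEB = 131.421 - 1.524x.
Set SMB = MC: 131.421 - 1.524x = 7.754 + 3.148x → x* = 26.4698.
The Pigouvian subsidy equals MEB at x*: 7.434 + 0.272×26.4698 = 14.6338.

subsidy = $14.634 per unit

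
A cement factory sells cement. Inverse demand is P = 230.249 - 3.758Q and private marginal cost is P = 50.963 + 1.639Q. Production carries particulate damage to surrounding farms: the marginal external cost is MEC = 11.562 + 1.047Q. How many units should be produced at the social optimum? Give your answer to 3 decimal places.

Social marginal cost = private MC + MEC = 62.525 + 2.686Q.
Set SMC = demand: 62.525 + 2.686Q = 230.249 - 3.758Q → Q* = 26.0279.

Q* = 26.028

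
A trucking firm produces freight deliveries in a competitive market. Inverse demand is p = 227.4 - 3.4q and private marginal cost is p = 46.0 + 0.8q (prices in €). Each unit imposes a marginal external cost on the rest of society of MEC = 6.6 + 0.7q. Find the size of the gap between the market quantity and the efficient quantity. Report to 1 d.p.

7.5 units

Market equilibrium (private): 46.0 + 0.8q = 227.4 - 3.4q → q_m = 43.1905.
Social marginal cost = private MC + MEC = 52.6 + 1.5q.
Set SMC = demand: 52.6 + 1.5q = 227.4 - 3.4q → q* = 35.6735.
Gap = |43.1905 − 35.6735| = 7.5170.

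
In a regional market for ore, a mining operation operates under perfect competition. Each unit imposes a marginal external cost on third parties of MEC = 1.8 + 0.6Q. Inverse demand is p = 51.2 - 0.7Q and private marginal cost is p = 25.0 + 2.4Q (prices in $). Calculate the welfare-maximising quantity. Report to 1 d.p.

Q* = 6.6

Social marginal cost = private MC + MEC = 26.8 + 3.0Q.
Set SMC = demand: 26.8 + 3.0Q = 51.2 - 0.7Q → Q* = 6.5946.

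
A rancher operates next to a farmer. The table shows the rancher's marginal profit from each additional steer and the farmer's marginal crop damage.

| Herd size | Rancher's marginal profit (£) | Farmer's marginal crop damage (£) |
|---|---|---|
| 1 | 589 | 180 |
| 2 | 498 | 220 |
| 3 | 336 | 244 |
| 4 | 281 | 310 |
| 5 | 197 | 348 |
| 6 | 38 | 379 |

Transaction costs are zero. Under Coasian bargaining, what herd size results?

3

Bargaining reaches the level where marginal profit last exceeds marginal crop damage.
That holds through level 3 (336 ≥ 244) but not at 4 (281 < 310).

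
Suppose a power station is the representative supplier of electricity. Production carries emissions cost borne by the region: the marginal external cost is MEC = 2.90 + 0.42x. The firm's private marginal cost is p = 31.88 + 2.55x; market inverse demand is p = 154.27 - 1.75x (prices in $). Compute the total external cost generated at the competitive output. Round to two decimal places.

$252.67

Market equilibrium (private): 31.88 + 2.55x = 154.27 - 1.75x → x_m = 28.4628.
Total external cost = ∫₀^{x_m} (2.90 + 0.42x) dx = 2.90×28.4628 + ½×0.42×28.4628² = 252.6696.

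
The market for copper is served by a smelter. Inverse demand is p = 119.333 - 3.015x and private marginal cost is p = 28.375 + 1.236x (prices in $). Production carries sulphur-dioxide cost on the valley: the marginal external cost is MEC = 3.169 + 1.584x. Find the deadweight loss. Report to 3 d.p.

DWL = $117.700

Market equilibrium (private): 28.375 + 1.236x = 119.333 - 3.015x → x_m = 21.3968.
Social marginal cost = private MC + MEC = 31.544 + 2.820x.
Set SMC = demand: 31.544 + 2.820x = 119.333 - 3.015x → x* = 15.0452.
Between x* and x_m the wedge SMC − demand runs linearly from 0 to MEC(x_m), so the loss is a triangle.
DWL = ½ × 6.3516 × 37.0616 = 117.7002.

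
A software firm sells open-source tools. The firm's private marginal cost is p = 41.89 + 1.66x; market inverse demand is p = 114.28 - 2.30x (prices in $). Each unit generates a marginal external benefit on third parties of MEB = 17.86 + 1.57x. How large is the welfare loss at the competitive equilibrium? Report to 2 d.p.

Market equilibrium (private): 41.89 + 1.66x = 114.28 - 2.30x → x_m = 18.2803.
Social marginal cost = private MC − MEB = 24.03 + 0.09x.
Set SMC = demand: 24.03 + 0.09x = 114.28 - 2.30x → x* = 37.7615.
Height of the DWL triangle at x_m is demand(x_m) − SMC(x_m) = MEB(x_m) = 46.5601.
DWL = ½ × 19.4812 × 46.5601 = 453.5233.

DWL = $453.52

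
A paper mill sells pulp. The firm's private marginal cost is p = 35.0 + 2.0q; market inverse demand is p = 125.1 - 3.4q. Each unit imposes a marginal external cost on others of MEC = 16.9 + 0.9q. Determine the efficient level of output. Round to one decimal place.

Social marginal cost = private MC + MEC = 51.9 + 2.9q.
Set SMC = demand: 51.9 + 2.9q = 125.1 - 3.4q → q* = 11.6190.

q* = 11.6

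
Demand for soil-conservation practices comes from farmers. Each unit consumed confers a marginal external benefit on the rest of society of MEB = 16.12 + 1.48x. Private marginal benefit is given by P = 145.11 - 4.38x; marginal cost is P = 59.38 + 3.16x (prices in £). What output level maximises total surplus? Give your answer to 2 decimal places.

x* = 16.81

Social marginal benefit = demand + MEB = 161.23 - 2.90x.
Set SMB = MC: 161.23 - 2.90x = 59.38 + 3.16x → x* = 16.8069.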